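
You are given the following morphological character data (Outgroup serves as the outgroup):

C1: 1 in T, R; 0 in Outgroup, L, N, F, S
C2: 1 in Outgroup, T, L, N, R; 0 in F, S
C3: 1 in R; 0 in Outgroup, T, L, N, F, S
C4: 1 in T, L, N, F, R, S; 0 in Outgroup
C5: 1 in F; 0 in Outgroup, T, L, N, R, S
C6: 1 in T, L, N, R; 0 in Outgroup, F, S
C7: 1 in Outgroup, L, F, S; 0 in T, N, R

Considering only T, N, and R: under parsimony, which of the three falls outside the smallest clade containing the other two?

Character polarity is set by the outgroup: the derived state is whichever differs from the outgroup's state, so for C2, C7 the derived state is '0', and for the remaining characters it is '1'.
Only R and T show the derived state '1' for C1, supporting them as a clade.
C2 (derived state '0') is shared by F and S — a synapomorphy uniting that clade.
C3: derived state '1' in R only — an autapomorphy, so it tells us nothing about relationships among taxa.
C4 (derived state '1') is shared by all ingroup taxa — unites the whole ingroup.
C5: derived state '1' in F only — an autapomorphy, so it tells us nothing about relationships among taxa.
C6: derived state '1' in L, N, R, and T only — synapomorphy for {L, N, R, T}.
C7: derived state '0' in N, R, and T only — synapomorphy for {N, R, T}.
Most parsimonious ingroup topology: ((((T,R),N),L),(F,S)).
R and T share a more recent common ancestor with each other than either does with N, so N is the least closely related of the three.

N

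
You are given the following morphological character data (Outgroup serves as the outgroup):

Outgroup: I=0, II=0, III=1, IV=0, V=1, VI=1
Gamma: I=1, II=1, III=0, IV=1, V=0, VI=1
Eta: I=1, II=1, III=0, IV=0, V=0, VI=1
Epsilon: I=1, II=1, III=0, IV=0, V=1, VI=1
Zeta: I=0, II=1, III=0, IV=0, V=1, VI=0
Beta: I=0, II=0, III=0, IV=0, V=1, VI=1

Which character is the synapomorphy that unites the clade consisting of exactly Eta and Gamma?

V

Character polarity is set by the outgroup: the derived state is whichever differs from the outgroup's state, so for III, V, VI the derived state is '0', and for the remaining characters it is '1'.
I: derived state '1' in Epsilon, Eta, and Gamma only — synapomorphy for {Epsilon, Eta, Gamma}.
II (derived state '1') is shared by Epsilon, Eta, Gamma, and Zeta — a synapomorphy uniting that clade.
III (derived state '0') is shared by all ingroup taxa — unites the whole ingroup.
IV (derived state '1') is unique to Gamma (autapomorphy; uninformative for grouping).
V: derived state '0' in Eta and Gamma only — synapomorphy for {Eta, Gamma}.
VI (derived state '0') is unique to Zeta (autapomorphy; uninformative for grouping).
Most parsimonious ingroup topology: ((((Gamma,Eta),Epsilon),Zeta),Beta).
The clade {Eta, Gamma} is supported by V: its derived state '0' occurs in exactly those taxa and in no other taxon (including the outgroup).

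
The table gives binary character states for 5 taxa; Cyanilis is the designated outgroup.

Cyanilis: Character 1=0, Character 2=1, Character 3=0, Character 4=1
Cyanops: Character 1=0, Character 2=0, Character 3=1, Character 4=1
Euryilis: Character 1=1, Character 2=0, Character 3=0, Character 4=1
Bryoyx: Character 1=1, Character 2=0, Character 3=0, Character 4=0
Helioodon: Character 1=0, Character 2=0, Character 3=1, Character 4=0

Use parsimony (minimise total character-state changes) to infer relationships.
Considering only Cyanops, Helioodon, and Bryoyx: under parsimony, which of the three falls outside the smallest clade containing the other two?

Bryoyx

Character polarity is set by the outgroup: the derived state is whichever differs from the outgroup's state, so for Character 2, Character 4 the derived state is '0', and for the remaining characters it is '1'.
Character 1 (derived state '1') is shared by Bryoyx and Euryilis — a synapomorphy uniting that clade.
Character 2 (derived state '0') is shared by all ingroup taxa — unites the whole ingroup.
Character 3 (derived state '1') is shared by Cyanops and Helioodon — a synapomorphy uniting that clade.
Character 4 groups Bryoyx and Helioodon, which is incompatible with the clades supported by the remaining characters; treating it as convergent (homoplasy) costs fewer steps than any alternative tree.
Most parsimonious ingroup topology: ((Cyanops,Helioodon),(Euryilis,Bryoyx)).
Helioodon and Cyanops share a more recent common ancestor with each other than either does with Bryoyx, so Bryoyx is the least closely related of the three.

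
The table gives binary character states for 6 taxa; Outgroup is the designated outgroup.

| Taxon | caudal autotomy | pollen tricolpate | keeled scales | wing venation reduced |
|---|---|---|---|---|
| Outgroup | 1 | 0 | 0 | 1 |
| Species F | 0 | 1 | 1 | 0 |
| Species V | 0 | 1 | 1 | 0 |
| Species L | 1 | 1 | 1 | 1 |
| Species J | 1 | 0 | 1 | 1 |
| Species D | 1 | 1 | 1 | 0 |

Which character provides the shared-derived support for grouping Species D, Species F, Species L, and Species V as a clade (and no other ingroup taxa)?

pollen tricolpate

Character polarity is set by the outgroup: the derived state is whichever differs from the outgroup's state, so for caudal autotomy, wing venation reduced the derived state is '0', and for the remaining characters it is '1'.
Only Species F and Species V show the derived state '0' for caudal autotomy, supporting them as a clade.
pollen tricolpate: derived state '1' in Species D, Species F, Species L, and Species V only — synapomorphy for {Species D, Species F, Species L, Species V}.
All ingroup taxa share the derived state '1' for keeled scales; it defines the ingroup but does not resolve relationships within it.
wing venation reduced: derived state '0' in Species D, Species F, and Species V only — synapomorphy for {Species D, Species F, Species V}.
Most parsimonious ingroup topology: ((((Species F,Species V),Species D),Species L),Species J).
The clade {Species D, Species F, Species L, Species V} is supported by pollen tricolpate: its derived state '1' occurs in exactly those taxa and in no other taxon (including the outgroup).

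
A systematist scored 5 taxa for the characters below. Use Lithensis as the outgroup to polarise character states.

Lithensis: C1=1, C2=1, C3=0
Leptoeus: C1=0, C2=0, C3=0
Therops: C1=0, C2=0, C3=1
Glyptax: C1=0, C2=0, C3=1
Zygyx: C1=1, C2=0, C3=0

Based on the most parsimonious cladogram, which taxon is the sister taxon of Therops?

Glyptax

Character polarity is set by the outgroup: the derived state is whichever differs from the outgroup's state, so for C1, C2 the derived state is '0', and for the remaining characters it is '1'.
C1: derived state '0' in Glyptax, Leptoeus, and Therops only — synapomorphy for {Glyptax, Leptoeus, Therops}.
All ingroup taxa share the derived state '0' for C2; it defines the ingroup but does not resolve relationships within it.
C3: derived state '1' in Glyptax and Therops only — synapomorphy for {Glyptax, Therops}.
Most parsimonious ingroup topology: ((Leptoeus,(Therops,Glyptax)),Zygyx).
Therops and Glyptax form a cherry on this tree, so they are sister taxa.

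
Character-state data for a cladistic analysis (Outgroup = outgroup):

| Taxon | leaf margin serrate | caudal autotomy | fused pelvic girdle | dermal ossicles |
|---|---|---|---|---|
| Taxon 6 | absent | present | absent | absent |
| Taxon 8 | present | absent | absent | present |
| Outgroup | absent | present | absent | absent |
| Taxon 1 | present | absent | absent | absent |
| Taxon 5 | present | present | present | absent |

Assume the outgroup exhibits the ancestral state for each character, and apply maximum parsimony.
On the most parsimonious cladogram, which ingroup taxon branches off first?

Taxon 6

Character polarity is set by the outgroup: the derived state is whichever differs from the outgroup's state, so for caudal autotomy the derived state is 'absent', and for the remaining characters it is 'present'.
leaf margin serrate (derived state 'present') is shared by Taxon 1, Taxon 5, and Taxon 8 — a synapomorphy uniting that clade.
caudal autotomy (derived state 'absent') is shared by Taxon 1 and Taxon 8 — a synapomorphy uniting that clade.
fused pelvic girdle: derived state 'present' in Taxon 5 only — an autapomorphy, so it tells us nothing about relationships among taxa.
dermal ossicles: derived state 'present' in Taxon 8 only — an autapomorphy, so it tells us nothing about relationships among taxa.
Most parsimonious ingroup topology: (Taxon 6,(Taxon 5,(Taxon 8,Taxon 1))).
Taxon 6 is sister to the clade containing all other ingroup taxa, so it is the earliest-diverging (most basal) ingroup lineage.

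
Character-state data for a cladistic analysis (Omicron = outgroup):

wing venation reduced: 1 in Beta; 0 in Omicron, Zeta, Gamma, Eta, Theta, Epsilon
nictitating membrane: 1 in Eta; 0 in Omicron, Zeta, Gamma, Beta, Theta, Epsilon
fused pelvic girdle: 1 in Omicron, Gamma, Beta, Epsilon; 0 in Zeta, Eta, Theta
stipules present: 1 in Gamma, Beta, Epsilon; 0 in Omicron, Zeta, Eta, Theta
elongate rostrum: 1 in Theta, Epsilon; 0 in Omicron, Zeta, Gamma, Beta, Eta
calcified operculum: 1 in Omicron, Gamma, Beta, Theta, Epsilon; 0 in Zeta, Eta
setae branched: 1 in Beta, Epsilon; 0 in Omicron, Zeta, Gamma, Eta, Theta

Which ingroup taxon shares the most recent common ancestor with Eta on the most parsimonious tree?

Character polarity is set by the outgroup: the derived state is whichever differs from the outgroup's state, so for fused pelvic girdle, calcified operculum the derived state is '0', and for the remaining characters it is '1'.
wing venation reduced (derived state '1') is unique to Beta (autapomorphy; uninformative for grouping).
nictitating membrane: derived state '1' in Eta only — an autapomorphy, so it tells us nothing about relationships among taxa.
fused pelvic girdle: derived state '0' in Eta, Theta, and Zeta only — synapomorphy for {Eta, Theta, Zeta}.
Only Beta, Epsilon, and Gamma show the derived state '1' for stipules present, supporting them as a clade.
elongate rostrum groups Epsilon and Theta, which is incompatible with the clades supported by the remaining characters; treating it as convergent (homoplasy) costs fewer steps than any alternative tree.
calcified operculum: derived state '0' in Eta and Zeta only — synapomorphy for {Eta, Zeta}.
setae branched: derived state '1' in Beta and Epsilon only — synapomorphy for {Beta, Epsilon}.
Most parsimonious ingroup topology: (((Zeta,Eta),Theta),(Gamma,(Beta,Epsilon))).
Eta and Zeta form a cherry on this tree, so they are sister taxa.

Zeta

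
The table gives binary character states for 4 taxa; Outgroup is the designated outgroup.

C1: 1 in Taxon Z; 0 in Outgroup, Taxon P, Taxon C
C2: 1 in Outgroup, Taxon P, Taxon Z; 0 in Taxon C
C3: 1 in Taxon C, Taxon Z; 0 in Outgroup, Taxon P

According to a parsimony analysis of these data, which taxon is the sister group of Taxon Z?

Character polarity is set by the outgroup: the derived state is whichever differs from the outgroup's state, so for C2 the derived state is '0', and for the remaining characters it is '1'.
C1: derived state '1' in Taxon Z only — an autapomorphy, so it tells us nothing about relationships among taxa.
C2: derived state '0' in Taxon C only — an autapomorphy, so it tells us nothing about relationships among taxa.
Only Taxon C and Taxon Z show the derived state '1' for C3, supporting them as a clade.
Most parsimonious ingroup topology: (Taxon P,(Taxon C,Taxon Z)).
Taxon Z and Taxon C form a cherry on this tree, so they are sister taxa.

Taxon C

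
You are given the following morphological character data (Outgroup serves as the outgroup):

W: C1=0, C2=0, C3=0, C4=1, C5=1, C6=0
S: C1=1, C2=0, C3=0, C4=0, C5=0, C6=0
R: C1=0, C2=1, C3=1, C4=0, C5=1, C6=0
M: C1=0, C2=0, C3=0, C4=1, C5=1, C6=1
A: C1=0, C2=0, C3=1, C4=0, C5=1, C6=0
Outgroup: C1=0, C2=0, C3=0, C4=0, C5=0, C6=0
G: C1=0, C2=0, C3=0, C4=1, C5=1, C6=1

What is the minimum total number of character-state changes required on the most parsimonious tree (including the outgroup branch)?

6

The outgroup has state '0' for every character, so '1' is the derived state throughout.
C1: derived state '1' in S only — an autapomorphy, so it tells us nothing about relationships among taxa.
C2: derived state '1' in R only — an autapomorphy, so it tells us nothing about relationships among taxa.
Only A and R show the derived state '1' for C3, supporting them as a clade.
Only G, M, and W show the derived state '1' for C4, supporting them as a clade.
C5 (derived state '1') is shared by A, G, M, R, and W — a synapomorphy uniting that clade.
C6: derived state '1' in G and M only — synapomorphy for {G, M}.
Most parsimonious ingroup topology: ((((G,M),W),(A,R)),S).
Changes per character on this tree: C1: 1; C2: 1; C3: 1; C4: 1; C5: 1; C6: 1.
Total = 6.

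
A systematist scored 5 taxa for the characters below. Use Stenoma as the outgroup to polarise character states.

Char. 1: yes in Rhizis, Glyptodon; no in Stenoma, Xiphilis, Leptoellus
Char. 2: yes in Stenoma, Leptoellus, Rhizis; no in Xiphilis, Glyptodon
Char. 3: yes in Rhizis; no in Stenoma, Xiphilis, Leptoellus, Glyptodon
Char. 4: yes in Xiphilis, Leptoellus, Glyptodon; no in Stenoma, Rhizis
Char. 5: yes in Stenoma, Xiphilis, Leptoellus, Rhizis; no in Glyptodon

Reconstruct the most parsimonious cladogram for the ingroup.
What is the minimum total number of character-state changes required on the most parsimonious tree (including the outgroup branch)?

Character polarity is set by the outgroup: the derived state is whichever differs from the outgroup's state, so for Char. 2, Char. 5 the derived state is 'no', and for the remaining characters it is 'yes'.
Char. 1 (state 'yes') occurs in Glyptodon and Rhizis but conflicts with the nesting implied by the other characters — most parsimoniously interpreted as homoplasy.
Char. 2 (derived state 'no') is shared by Glyptodon and Xiphilis — a synapomorphy uniting that clade.
Char. 3: derived state 'yes' in Rhizis only — an autapomorphy, so it tells us nothing about relationships among taxa.
Char. 4: derived state 'yes' in Glyptodon, Leptoellus, and Xiphilis only — synapomorphy for {Glyptodon, Leptoellus, Xiphilis}.
Char. 5: derived state 'no' in Glyptodon only — an autapomorphy, so it tells us nothing about relationships among taxa.
Most parsimonious ingroup topology: (((Xiphilis,Glyptodon),Leptoellus),Rhizis).
Changes per character on this tree: Char. 1: 2; Char. 2: 1; Char. 3: 1; Char. 4: 1; Char. 5: 1.
Total = 6.

6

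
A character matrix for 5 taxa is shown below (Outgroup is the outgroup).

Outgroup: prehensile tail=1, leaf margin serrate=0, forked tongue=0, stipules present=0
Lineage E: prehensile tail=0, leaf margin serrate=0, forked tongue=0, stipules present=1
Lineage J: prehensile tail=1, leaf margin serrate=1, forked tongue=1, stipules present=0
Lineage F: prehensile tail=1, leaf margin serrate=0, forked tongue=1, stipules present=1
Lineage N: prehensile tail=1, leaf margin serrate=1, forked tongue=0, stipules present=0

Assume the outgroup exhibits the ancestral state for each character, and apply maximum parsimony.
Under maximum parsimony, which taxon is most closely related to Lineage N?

Character polarity is set by the outgroup: the derived state is whichever differs from the outgroup's state, so for prehensile tail the derived state is '0', and for the remaining characters it is '1'.
prehensile tail (derived state '0') is unique to Lineage E (autapomorphy; uninformative for grouping).
leaf margin serrate (derived state '1') is shared by Lineage J and Lineage N — a synapomorphy uniting that clade.
forked tongue groups Lineage F and Lineage J, which is incompatible with the clades supported by the remaining characters; treating it as convergent (homoplasy) costs fewer steps than any alternative tree.
stipules present: derived state '1' in Lineage E and Lineage F only — synapomorphy for {Lineage E, Lineage F}.
Most parsimonious ingroup topology: ((Lineage E,Lineage F),(Lineage J,Lineage N)).
Lineage N and Lineage J form a cherry on this tree, so they are sister taxa.

Lineage J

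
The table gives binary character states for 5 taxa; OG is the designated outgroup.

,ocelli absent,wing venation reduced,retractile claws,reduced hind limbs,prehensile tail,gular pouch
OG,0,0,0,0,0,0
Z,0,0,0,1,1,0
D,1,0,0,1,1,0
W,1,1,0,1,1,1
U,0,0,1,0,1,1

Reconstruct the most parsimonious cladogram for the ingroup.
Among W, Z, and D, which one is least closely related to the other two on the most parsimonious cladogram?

Z

The outgroup has state '0' for every character, so '1' is the derived state throughout.
ocelli absent: derived state '1' in D and W only — synapomorphy for {D, W}.
wing venation reduced (derived state '1') is unique to W (autapomorphy; uninformative for grouping).
retractile claws (derived state '1') is unique to U (autapomorphy; uninformative for grouping).
reduced hind limbs (derived state '1') is shared by D, W, and Z — a synapomorphy uniting that clade.
prehensile tail (derived state '1') is shared by all ingroup taxa — unites the whole ingroup.
gular pouch groups U and W, which is incompatible with the clades supported by the remaining characters; treating it as convergent (homoplasy) costs fewer steps than any alternative tree.
Most parsimonious ingroup topology: ((Z,(D,W)),U).
W and D share a more recent common ancestor with each other than either does with Z, so Z is the least closely related of the three.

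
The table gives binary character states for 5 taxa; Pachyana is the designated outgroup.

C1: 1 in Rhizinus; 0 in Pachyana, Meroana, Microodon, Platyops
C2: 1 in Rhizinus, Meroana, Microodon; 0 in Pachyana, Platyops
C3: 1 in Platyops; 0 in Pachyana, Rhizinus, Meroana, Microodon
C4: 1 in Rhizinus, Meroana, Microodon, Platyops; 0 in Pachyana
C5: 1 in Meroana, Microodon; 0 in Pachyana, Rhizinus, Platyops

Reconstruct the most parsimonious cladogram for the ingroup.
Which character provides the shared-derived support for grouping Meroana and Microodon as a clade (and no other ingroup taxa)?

The outgroup has state '0' for every character, so '1' is the derived state throughout.
C1 (derived state '1') is unique to Rhizinus (autapomorphy; uninformative for grouping).
Only Meroana, Microodon, and Rhizinus show the derived state '1' for C2, supporting them as a clade.
C3 (derived state '1') is unique to Platyops (autapomorphy; uninformative for grouping).
C4 (derived state '1') is shared by all ingroup taxa — unites the whole ingroup.
Only Meroana and Microodon show the derived state '1' for C5, supporting them as a clade.
Most parsimonious ingroup topology: ((Rhizinus,(Meroana,Microodon)),Platyops).
The clade {Meroana, Microodon} is supported by C5: its derived state '1' occurs in exactly those taxa and in no other taxon (including the outgroup).

C5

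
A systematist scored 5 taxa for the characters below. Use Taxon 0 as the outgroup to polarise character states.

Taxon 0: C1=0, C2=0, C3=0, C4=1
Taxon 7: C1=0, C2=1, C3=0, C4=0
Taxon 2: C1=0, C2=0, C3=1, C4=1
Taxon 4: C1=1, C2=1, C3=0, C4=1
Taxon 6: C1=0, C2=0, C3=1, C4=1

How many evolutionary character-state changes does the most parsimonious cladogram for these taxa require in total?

4

Character polarity is set by the outgroup: the derived state is whichever differs from the outgroup's state, so for C4 the derived state is '0', and for the remaining characters it is '1'.
C1: derived state '1' in Taxon 4 only — an autapomorphy, so it tells us nothing about relationships among taxa.
C2 (derived state '1') is shared by Taxon 4 and Taxon 7 — a synapomorphy uniting that clade.
C3 (derived state '1') is shared by Taxon 2 and Taxon 6 — a synapomorphy uniting that clade.
C4 (derived state '0') is unique to Taxon 7 (autapomorphy; uninformative for grouping).
Most parsimonious ingroup topology: ((Taxon 7,Taxon 4),(Taxon 2,Taxon 6)).
Changes per character on this tree: C1: 1; C2: 1; C3: 1; C4: 1.
Total = 4.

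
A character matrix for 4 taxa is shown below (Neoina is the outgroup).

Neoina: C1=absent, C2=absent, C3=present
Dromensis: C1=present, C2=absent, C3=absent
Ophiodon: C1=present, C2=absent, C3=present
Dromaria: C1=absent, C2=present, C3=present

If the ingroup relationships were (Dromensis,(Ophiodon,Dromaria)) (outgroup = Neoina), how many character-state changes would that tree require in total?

4

Map each character onto (Dromensis,(Ophiodon,Dromaria)) (rooted by Neoina) and count the minimum state changes it requires (Fitch parsimony):
C1: 2; C2: 1; C3: 1.
Total tree length = 4.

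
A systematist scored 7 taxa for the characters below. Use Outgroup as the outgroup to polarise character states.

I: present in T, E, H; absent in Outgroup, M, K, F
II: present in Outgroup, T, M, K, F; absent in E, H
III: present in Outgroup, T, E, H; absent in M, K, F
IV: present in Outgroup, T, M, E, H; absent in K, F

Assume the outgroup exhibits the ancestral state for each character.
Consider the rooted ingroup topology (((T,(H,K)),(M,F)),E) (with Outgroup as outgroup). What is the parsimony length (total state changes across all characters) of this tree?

Map each character onto (((T,(H,K)),(M,F)),E) (rooted by Outgroup) and count the minimum state changes it requires (Fitch parsimony):
I: 3; II: 2; III: 2; IV: 2.
Total tree length = 9.

9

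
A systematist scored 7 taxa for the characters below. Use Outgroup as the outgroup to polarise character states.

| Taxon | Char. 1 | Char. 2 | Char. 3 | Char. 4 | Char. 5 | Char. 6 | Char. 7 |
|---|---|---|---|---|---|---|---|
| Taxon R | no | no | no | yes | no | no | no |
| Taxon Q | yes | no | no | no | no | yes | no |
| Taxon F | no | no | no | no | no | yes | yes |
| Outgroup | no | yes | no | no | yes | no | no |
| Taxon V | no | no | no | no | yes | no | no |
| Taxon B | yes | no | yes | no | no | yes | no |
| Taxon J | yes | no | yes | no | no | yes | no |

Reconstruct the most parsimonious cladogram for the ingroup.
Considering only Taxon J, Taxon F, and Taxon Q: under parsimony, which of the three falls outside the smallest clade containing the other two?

Character polarity is set by the outgroup: the derived state is whichever differs from the outgroup's state, so for Char. 2, Char. 5 the derived state is 'no', and for the remaining characters it is 'yes'.
Char. 1 (derived state 'yes') is shared by Taxon B, Taxon J, and Taxon Q — a synapomorphy uniting that clade.
Char. 2 (derived state 'no') is shared by all ingroup taxa — unites the whole ingroup.
Char. 3 (derived state 'yes') is shared by Taxon B and Taxon J — a synapomorphy uniting that clade.
Char. 4 (derived state 'yes') is unique to Taxon R (autapomorphy; uninformative for grouping).
Char. 5 (derived state 'no') is shared by Taxon B, Taxon F, Taxon J, Taxon Q, and Taxon R — a synapomorphy uniting that clade.
Char. 6: derived state 'yes' in Taxon B, Taxon F, Taxon J, and Taxon Q only — synapomorphy for {Taxon B, Taxon F, Taxon J, Taxon Q}.
Char. 7: derived state 'yes' in Taxon F only — an autapomorphy, so it tells us nothing about relationships among taxa.
Most parsimonious ingroup topology: ((Taxon R,(Taxon F,((Taxon B,Taxon J),Taxon Q))),Taxon V).
Taxon J and Taxon Q share a more recent common ancestor with each other than either does with Taxon F, so Taxon F is the least closely related of the three.

Taxon F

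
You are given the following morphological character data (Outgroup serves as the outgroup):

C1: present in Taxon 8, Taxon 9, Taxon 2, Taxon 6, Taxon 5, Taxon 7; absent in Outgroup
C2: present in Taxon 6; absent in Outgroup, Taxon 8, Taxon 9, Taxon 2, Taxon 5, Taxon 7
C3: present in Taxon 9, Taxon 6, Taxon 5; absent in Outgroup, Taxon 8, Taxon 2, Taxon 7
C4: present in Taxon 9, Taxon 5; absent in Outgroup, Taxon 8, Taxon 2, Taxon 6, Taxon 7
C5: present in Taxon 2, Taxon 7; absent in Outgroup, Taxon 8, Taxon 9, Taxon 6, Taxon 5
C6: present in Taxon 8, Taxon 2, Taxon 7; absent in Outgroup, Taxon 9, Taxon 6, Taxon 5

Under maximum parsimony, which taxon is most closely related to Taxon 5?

Taxon 9

The outgroup has state 'absent' for every character, so 'present' is the derived state throughout.
All ingroup taxa share the derived state 'present' for C1; it defines the ingroup but does not resolve relationships within it.
C2 (derived state 'present') is unique to Taxon 6 (autapomorphy; uninformative for grouping).
C3 (derived state 'present') is shared by Taxon 5, Taxon 6, and Taxon 9 — a synapomorphy uniting that clade.
Only Taxon 5 and Taxon 9 show the derived state 'present' for C4, supporting them as a clade.
Only Taxon 2 and Taxon 7 show the derived state 'present' for C5, supporting them as a clade.
C6 (derived state 'present') is shared by Taxon 2, Taxon 7, and Taxon 8 — a synapomorphy uniting that clade.
Most parsimonious ingroup topology: ((Taxon 8,(Taxon 2,Taxon 7)),((Taxon 9,Taxon 5),Taxon 6)).
Taxon 5 and Taxon 9 form a cherry on this tree, so they are sister taxa.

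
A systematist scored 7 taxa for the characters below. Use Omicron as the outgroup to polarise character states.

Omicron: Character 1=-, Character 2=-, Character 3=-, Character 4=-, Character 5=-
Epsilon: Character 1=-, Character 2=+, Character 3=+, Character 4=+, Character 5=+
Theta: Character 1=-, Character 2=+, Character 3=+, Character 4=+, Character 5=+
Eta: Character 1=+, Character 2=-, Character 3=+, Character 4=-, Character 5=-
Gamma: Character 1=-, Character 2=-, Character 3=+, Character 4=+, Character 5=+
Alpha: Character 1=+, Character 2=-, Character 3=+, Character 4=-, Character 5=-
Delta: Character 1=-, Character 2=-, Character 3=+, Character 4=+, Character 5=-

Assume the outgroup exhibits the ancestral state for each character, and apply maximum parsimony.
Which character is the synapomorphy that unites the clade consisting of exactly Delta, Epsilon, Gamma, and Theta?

The outgroup has state '-' for every character, so '+' is the derived state throughout.
Character 1 (derived state '+') is shared by Alpha and Eta — a synapomorphy uniting that clade.
Character 2 (derived state '+') is shared by Epsilon and Theta — a synapomorphy uniting that clade.
Character 3 (derived state '+') is shared by all ingroup taxa — unites the whole ingroup.
Character 4: derived state '+' in Delta, Epsilon, Gamma, and Theta only — synapomorphy for {Delta, Epsilon, Gamma, Theta}.
Character 5: derived state '+' in Epsilon, Gamma, and Theta only — synapomorphy for {Epsilon, Gamma, Theta}.
Most parsimonious ingroup topology: ((Delta,((Theta,Epsilon),Gamma)),(Eta,Alpha)).
The clade {Delta, Epsilon, Gamma, Theta} is supported by Character 4: its derived state '+' occurs in exactly those taxa and in no other taxon (including the outgroup).

Character 4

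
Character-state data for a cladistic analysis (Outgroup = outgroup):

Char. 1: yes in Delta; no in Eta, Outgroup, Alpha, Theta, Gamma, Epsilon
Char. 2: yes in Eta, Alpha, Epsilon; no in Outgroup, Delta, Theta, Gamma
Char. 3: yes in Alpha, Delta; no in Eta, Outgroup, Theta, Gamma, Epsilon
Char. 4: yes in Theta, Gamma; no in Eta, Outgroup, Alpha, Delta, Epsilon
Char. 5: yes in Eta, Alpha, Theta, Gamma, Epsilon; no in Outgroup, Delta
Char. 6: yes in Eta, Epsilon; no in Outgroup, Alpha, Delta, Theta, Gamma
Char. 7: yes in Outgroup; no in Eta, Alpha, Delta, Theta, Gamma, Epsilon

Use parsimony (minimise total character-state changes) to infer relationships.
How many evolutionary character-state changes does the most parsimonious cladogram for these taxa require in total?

Character polarity is set by the outgroup: the derived state is whichever differs from the outgroup's state, so for Char. 7 the derived state is 'no', and for the remaining characters it is 'yes'.
Char. 1: derived state 'yes' in Delta only — an autapomorphy, so it tells us nothing about relationships among taxa.
Only Alpha, Epsilon, and Eta show the derived state 'yes' for Char. 2, supporting them as a clade.
Char. 3 (state 'yes') occurs in Alpha and Delta but conflicts with the nesting implied by the other characters — most parsimoniously interpreted as homoplasy.
Char. 4: derived state 'yes' in Gamma and Theta only — synapomorphy for {Gamma, Theta}.
Only Alpha, Epsilon, Eta, Gamma, and Theta show the derived state 'yes' for Char. 5, supporting them as a clade.
Char. 6: derived state 'yes' in Epsilon and Eta only — synapomorphy for {Epsilon, Eta}.
All ingroup taxa share the derived state 'no' for Char. 7; it defines the ingroup but does not resolve relationships within it.
Most parsimonious ingroup topology: (Delta,(((Epsilon,Eta),Alpha),(Theta,Gamma))).
Changes per character on this tree: Char. 1: 1; Char. 2: 1; Char. 3: 2; Char. 4: 1; Char. 5: 1; Char. 6: 1; Char. 7: 1.
Total = 8.

8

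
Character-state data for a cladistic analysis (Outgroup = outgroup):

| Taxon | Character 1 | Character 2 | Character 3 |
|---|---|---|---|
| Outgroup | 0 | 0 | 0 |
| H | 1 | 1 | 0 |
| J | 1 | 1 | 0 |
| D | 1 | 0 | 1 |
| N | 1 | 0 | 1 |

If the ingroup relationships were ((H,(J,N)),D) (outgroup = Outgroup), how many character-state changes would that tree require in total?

Map each character onto ((H,(J,N)),D) (rooted by Outgroup) and count the minimum state changes it requires (Fitch parsimony):
Character 1: 1; Character 2: 2; Character 3: 2.
Total tree length = 5.

5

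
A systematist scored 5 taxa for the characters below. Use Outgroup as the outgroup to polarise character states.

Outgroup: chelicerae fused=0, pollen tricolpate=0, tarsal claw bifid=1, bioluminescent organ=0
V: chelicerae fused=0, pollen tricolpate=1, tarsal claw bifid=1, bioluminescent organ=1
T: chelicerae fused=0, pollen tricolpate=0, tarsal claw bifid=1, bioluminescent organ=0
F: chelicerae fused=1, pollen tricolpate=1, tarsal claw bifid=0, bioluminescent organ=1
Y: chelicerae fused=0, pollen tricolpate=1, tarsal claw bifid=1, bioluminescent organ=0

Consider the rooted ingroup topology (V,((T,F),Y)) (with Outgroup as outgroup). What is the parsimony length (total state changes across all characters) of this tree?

Map each character onto (V,((T,F),Y)) (rooted by Outgroup) and count the minimum state changes it requires (Fitch parsimony):
chelicerae fused: 1; pollen tricolpate: 2; tarsal claw bifid: 1; bioluminescent organ: 2.
Total tree length = 6.

6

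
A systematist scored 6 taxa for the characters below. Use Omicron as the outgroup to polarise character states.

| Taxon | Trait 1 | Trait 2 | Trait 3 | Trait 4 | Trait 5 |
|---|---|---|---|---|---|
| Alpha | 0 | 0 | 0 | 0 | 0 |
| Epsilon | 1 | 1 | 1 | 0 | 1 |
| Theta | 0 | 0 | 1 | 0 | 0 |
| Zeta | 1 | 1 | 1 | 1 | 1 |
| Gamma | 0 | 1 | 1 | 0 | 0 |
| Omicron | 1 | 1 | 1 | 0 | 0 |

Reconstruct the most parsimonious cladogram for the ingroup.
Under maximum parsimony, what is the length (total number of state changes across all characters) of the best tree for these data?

Character polarity is set by the outgroup: the derived state is whichever differs from the outgroup's state, so for Trait 1, Trait 2, Trait 3 the derived state is '0', and for the remaining characters it is '1'.
Only Alpha, Gamma, and Theta show the derived state '0' for Trait 1, supporting them as a clade.
Only Alpha and Theta show the derived state '0' for Trait 2, supporting them as a clade.
Trait 3: derived state '0' in Alpha only — an autapomorphy, so it tells us nothing about relationships among taxa.
Trait 4: derived state '1' in Zeta only — an autapomorphy, so it tells us nothing about relationships among taxa.
Trait 5 (derived state '1') is shared by Epsilon and Zeta — a synapomorphy uniting that clade.
Most parsimonious ingroup topology: ((Zeta,Epsilon),(Gamma,(Theta,Alpha))).
Changes per character on this tree: Trait 1: 1; Trait 2: 1; Trait 3: 1; Trait 4: 1; Trait 5: 1.
Total = 5.

5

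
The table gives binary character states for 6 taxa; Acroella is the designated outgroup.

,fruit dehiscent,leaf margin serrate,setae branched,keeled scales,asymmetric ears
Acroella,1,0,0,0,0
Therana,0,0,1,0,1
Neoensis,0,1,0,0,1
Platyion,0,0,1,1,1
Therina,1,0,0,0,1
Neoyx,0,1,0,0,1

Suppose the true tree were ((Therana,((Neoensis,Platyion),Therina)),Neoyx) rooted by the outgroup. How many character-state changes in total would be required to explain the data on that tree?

Map each character onto ((Therana,((Neoensis,Platyion),Therina)),Neoyx) (rooted by Acroella) and count the minimum state changes it requires (Fitch parsimony):
fruit dehiscent: 2; leaf margin serrate: 2; setae branched: 2; keeled scales: 1; asymmetric ears: 1.
Total tree length = 8.

8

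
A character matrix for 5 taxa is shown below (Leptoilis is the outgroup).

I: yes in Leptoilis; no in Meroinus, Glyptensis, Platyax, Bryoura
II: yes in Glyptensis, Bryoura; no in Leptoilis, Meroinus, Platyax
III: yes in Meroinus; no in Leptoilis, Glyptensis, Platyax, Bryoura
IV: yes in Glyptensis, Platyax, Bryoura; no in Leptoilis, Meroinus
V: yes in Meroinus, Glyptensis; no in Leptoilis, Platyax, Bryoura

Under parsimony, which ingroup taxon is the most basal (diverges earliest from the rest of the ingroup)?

Meroinus

Character polarity is set by the outgroup: the derived state is whichever differs from the outgroup's state, so for I the derived state is 'no', and for the remaining characters it is 'yes'.
All ingroup taxa share the derived state 'no' for I; it defines the ingroup but does not resolve relationships within it.
II (derived state 'yes') is shared by Bryoura and Glyptensis — a synapomorphy uniting that clade.
III: derived state 'yes' in Meroinus only — an autapomorphy, so it tells us nothing about relationships among taxa.
IV: derived state 'yes' in Bryoura, Glyptensis, and Platyax only — synapomorphy for {Bryoura, Glyptensis, Platyax}.
V (state 'yes') occurs in Glyptensis and Meroinus but conflicts with the nesting implied by the other characters — most parsimoniously interpreted as homoplasy.
Most parsimonious ingroup topology: (Meroinus,((Glyptensis,Bryoura),Platyax)).
Meroinus is sister to the clade containing all other ingroup taxa, so it is the earliest-diverging (most basal) ingroup lineage.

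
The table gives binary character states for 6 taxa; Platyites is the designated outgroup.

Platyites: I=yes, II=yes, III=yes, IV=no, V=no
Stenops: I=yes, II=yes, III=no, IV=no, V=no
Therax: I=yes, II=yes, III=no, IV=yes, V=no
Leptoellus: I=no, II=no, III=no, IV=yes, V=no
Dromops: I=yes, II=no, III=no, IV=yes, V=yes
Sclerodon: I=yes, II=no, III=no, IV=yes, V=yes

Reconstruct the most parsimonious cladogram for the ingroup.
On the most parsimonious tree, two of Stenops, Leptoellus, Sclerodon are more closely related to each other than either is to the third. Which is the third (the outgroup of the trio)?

Character polarity is set by the outgroup: the derived state is whichever differs from the outgroup's state, so for I, II, III the derived state is 'no', and for the remaining characters it is 'yes'.
I: derived state 'no' in Leptoellus only — an autapomorphy, so it tells us nothing about relationships among taxa.
II (derived state 'no') is shared by Dromops, Leptoellus, and Sclerodon — a synapomorphy uniting that clade.
III (derived state 'no') is shared by all ingroup taxa — unites the whole ingroup.
IV: derived state 'yes' in Dromops, Leptoellus, Sclerodon, and Therax only — synapomorphy for {Dromops, Leptoellus, Sclerodon, Therax}.
V: derived state 'yes' in Dromops and Sclerodon only — synapomorphy for {Dromops, Sclerodon}.
Most parsimonious ingroup topology: (Stenops,(Therax,(Leptoellus,(Dromops,Sclerodon)))).
Sclerodon and Leptoellus share a more recent common ancestor with each other than either does with Stenops, so Stenops is the least closely related of the three.

Stenops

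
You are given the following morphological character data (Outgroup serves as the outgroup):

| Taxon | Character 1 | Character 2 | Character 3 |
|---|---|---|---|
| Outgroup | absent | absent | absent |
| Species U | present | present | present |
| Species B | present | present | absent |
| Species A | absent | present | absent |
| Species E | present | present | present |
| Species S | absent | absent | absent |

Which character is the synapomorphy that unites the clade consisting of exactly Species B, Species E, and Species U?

The outgroup has state 'absent' for every character, so 'present' is the derived state throughout.
Character 1 (derived state 'present') is shared by Species B, Species E, and Species U — a synapomorphy uniting that clade.
Character 2 (derived state 'present') is shared by Species A, Species B, Species E, and Species U — a synapomorphy uniting that clade.
Character 3: derived state 'present' in Species E and Species U only — synapomorphy for {Species E, Species U}.
Most parsimonious ingroup topology: ((((Species U,Species E),Species B),Species A),Species S).
The clade {Species B, Species E, Species U} is supported by Character 1: its derived state 'present' occurs in exactly those taxa and in no other taxon (including the outgroup).

Character 1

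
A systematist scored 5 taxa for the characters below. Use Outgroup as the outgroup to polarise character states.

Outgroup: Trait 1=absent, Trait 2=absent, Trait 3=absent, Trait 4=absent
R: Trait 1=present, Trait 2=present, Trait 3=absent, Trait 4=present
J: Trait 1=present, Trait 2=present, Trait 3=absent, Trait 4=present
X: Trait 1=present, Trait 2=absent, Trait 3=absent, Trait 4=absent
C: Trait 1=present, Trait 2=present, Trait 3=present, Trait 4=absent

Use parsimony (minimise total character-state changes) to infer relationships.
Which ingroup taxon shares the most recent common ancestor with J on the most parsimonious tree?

The outgroup has state 'absent' for every character, so 'present' is the derived state throughout.
Trait 1 (derived state 'present') is shared by all ingroup taxa — unites the whole ingroup.
Trait 2: derived state 'present' in C, J, and R only — synapomorphy for {C, J, R}.
Trait 3 (derived state 'present') is unique to C (autapomorphy; uninformative for grouping).
Only J and R show the derived state 'present' for Trait 4, supporting them as a clade.
Most parsimonious ingroup topology: (((R,J),C),X).
J and R form a cherry on this tree, so they are sister taxa.

R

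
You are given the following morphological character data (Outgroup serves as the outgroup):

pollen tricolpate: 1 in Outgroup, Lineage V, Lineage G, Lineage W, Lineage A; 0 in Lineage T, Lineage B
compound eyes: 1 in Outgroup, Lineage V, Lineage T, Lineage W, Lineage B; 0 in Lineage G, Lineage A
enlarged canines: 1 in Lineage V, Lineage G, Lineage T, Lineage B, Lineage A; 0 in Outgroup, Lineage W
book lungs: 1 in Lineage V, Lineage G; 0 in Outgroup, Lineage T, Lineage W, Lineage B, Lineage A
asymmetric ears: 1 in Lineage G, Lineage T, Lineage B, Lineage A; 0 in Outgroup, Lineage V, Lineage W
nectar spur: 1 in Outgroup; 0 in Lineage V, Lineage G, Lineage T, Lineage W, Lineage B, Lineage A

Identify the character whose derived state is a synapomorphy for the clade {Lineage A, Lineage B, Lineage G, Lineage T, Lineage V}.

enlarged canines

Character polarity is set by the outgroup: the derived state is whichever differs from the outgroup's state, so for pollen tricolpate, compound eyes, nectar spur the derived state is '0', and for the remaining characters it is '1'.
Only Lineage B and Lineage T show the derived state '0' for pollen tricolpate, supporting them as a clade.
compound eyes: derived state '0' in Lineage A and Lineage G only — synapomorphy for {Lineage A, Lineage G}.
Only Lineage A, Lineage B, Lineage G, Lineage T, and Lineage V show the derived state '1' for enlarged canines, supporting them as a clade.
book lungs groups Lineage G and Lineage V, which is incompatible with the clades supported by the remaining characters; treating it as convergent (homoplasy) costs fewer steps than any alternative tree.
asymmetric ears (derived state '1') is shared by Lineage A, Lineage B, Lineage G, and Lineage T — a synapomorphy uniting that clade.
nectar spur (derived state '0') is shared by all ingroup taxa — unites the whole ingroup.
Most parsimonious ingroup topology: ((Lineage V,((Lineage G,Lineage A),(Lineage T,Lineage B))),Lineage W).
The clade {Lineage A, Lineage B, Lineage G, Lineage T, Lineage V} is supported by enlarged canines: its derived state '1' occurs in exactly those taxa and in no other taxon (including the outgroup).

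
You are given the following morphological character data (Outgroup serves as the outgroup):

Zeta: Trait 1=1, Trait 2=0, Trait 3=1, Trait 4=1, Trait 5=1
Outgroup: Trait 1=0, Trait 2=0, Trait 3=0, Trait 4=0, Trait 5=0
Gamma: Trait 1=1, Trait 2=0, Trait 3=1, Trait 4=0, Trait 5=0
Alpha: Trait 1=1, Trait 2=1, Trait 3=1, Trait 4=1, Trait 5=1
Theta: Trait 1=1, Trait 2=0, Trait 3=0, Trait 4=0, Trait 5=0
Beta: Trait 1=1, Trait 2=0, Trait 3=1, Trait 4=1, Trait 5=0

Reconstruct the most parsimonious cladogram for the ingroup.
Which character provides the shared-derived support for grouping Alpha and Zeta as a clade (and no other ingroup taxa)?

The outgroup has state '0' for every character, so '1' is the derived state throughout.
Trait 1 (derived state '1') is shared by all ingroup taxa — unites the whole ingroup.
Trait 2 (derived state '1') is unique to Alpha (autapomorphy; uninformative for grouping).
Trait 3: derived state '1' in Alpha, Beta, Gamma, and Zeta only — synapomorphy for {Alpha, Beta, Gamma, Zeta}.
Trait 4 (derived state '1') is shared by Alpha, Beta, and Zeta — a synapomorphy uniting that clade.
Trait 5 (derived state '1') is shared by Alpha and Zeta — a synapomorphy uniting that clade.
Most parsimonious ingroup topology: (((Beta,(Zeta,Alpha)),Gamma),Theta).
The clade {Alpha, Zeta} is supported by Trait 5: its derived state '1' occurs in exactly those taxa and in no other taxon (including the outgroup).

Trait 5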